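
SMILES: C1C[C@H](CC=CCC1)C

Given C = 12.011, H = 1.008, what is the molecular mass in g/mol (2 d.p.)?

Molecular formula: C9H16.
M = 9×12.011 + 16×1.008 = 124.23 g/mol.

124.23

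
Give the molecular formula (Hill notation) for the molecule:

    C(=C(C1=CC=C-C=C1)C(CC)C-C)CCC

C16H24

Heavy atoms from the SMILES: 16 C.
Implicit hydrogens by atom environment:
  5 × C (aromatic): 1 H each → 5
  4 × C: 2 H each → 8
  3 × C: 3 H each → 9
  2 × C: 1 H each → 2
  1 × C: no H
  1 × C (aromatic): no H
  Total hydrogens = 24.
Molecular formula: C16H24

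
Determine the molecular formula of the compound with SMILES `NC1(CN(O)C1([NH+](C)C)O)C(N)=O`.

C6H15N4O3+

Heavy atoms from the SMILES: 6 C, 4 N, 3 O.
Implicit hydrogens by atom environment:
  3 × C: no H
  2 × C: 3 H each → 6
  2 × N: 2 H each → 4
  2 × O: 1 H each → 2
  1 × C: 2 H
  1 × N (charge +1): 1 H
  1 × N: no H
  1 × O: no H
  Total hydrogens = 15.
Net charge +1.
Molecular formula: C6H15N4O3+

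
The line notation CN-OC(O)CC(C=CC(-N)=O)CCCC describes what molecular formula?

C11H22N2O3

Heavy atoms from the SMILES: 11 C, 2 N, 3 O.
Implicit hydrogens by atom environment:
  4 × C: 2 H each → 8
  4 × C: 1 H each → 4
  2 × C: 3 H each → 6
  2 × O: no H
  1 × C: no H
  1 × N: 2 H
  1 × N: 1 H
  1 × O: 1 H
  Total hydrogens = 22.
Molecular formula: C11H22N2O3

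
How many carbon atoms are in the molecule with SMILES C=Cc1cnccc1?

7

The symbol for carbon appears 7 times in the SMILES. Lowercase c denotes aromatic carbon and counts toward C.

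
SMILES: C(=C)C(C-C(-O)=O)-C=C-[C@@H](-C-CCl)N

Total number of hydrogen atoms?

16

Hydrogens are implicit in SMILES; fill each atom to its normal valence:
  5 × C: 1 H each → 5
  4 × C: 2 H each → 8
  1 × C: no H
  1 × Cl: no H
  1 × N: 2 H
  1 × O: 1 H
  1 × O: no H
  Total hydrogens = 16.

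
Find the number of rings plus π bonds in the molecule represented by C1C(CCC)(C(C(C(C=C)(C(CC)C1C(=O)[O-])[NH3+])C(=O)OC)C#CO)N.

Molecular formula from the SMILES: C19H30N2O5.
DoU = (2C + 2 + N − H − X)/2 = (2·19 + 2 + 2 − 30 − 0)/2 = 12/2 = 6.
(Structurally: 1 ring(s) + 5 π bond(s) = 6.)

6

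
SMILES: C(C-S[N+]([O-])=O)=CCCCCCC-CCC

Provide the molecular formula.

Heavy atoms from the SMILES: 12 C, 1 N, 2 O, 1 S.
Implicit hydrogens by atom environment:
  9 × C: 2 H each → 18
  2 × C: 1 H each → 2
  1 × C: 3 H
  1 × N (charge +1): no H
  1 × O: no H
  1 × O (charge -1): no H
  1 × S: no H
  Total hydrogens = 23.
Molecular formula: C12H23NO2S

C12H23NO2S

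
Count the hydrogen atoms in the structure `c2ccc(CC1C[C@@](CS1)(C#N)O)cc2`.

Hydrogens are implicit in SMILES; fill each atom to its normal valence:
  5 × C (aromatic): 1 H each → 5
  3 × C: 2 H each → 6
  2 × C: no H
  1 × C: 1 H
  1 × C (aromatic): no H
  1 × N: no H
  1 × O: 1 H
  1 × S: no H
  Total hydrogens = 13.

13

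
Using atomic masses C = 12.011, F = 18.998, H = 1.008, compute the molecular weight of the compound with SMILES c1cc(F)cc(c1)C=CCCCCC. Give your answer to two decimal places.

192.28

Molecular formula: C13H17F.
M = 13×12.011 + 1×18.998 + 17×1.008 = 192.28 g/mol.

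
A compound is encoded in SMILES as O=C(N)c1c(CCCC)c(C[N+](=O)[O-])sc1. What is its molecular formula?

C10H14N2O3S

Heavy atoms from the SMILES: 10 C, 2 N, 3 O, 1 S.
Implicit hydrogens by atom environment:
  4 × C: 2 H each → 8
  3 × C (aromatic): no H
  2 × O: no H
  1 × C: 3 H
  1 × C (aromatic): 1 H
  1 × C: no H
  1 × N: 2 H
  1 × N (charge +1): no H
  1 × O (charge -1): no H
  1 × S (aromatic): no H
  Total hydrogens = 14.
Molecular formula: C10H14N2O3S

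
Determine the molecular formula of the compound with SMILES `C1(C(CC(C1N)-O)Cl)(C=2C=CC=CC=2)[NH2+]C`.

Heavy atoms from the SMILES: 12 C, 1 Cl, 2 N, 1 O.
Implicit hydrogens by atom environment:
  5 × C (aromatic): 1 H each → 5
  3 × C: 1 H each → 3
  1 × C: 3 H
  1 × C: 2 H
  1 × C: no H
  1 × C (aromatic): no H
  1 × Cl: no H
  1 × N: 2 H
  1 × N (charge +1): 2 H
  1 × O: 1 H
  Total hydrogens = 18.
Net charge +1.
Molecular formula: C12H18ClN2O+

C12H18ClN2O+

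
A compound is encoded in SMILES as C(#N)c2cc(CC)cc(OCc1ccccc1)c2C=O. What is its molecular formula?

C17H15NO2

Heavy atoms from the SMILES: 17 C, 1 N, 2 O.
Implicit hydrogens by atom environment:
  7 × C (aromatic): 1 H each → 7
  5 × C (aromatic): no H
  2 × C: 2 H each → 4
  2 × O: no H
  1 × C: 3 H
  1 × C: 1 H
  1 × C: no H
  1 × N: no H
  Total hydrogens = 15.
Molecular formula: C17H15NO2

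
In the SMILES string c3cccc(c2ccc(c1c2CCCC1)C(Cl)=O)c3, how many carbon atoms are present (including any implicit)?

The symbol for carbon appears 17 times in the SMILES. Lowercase c denotes aromatic carbon and counts toward C.

17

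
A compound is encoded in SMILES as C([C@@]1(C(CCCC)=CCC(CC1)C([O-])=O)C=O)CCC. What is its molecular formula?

C17H27O3-

Heavy atoms from the SMILES: 17 C, 3 O.
Implicit hydrogens by atom environment:
  9 × C: 2 H each → 18
  3 × C: 1 H each → 3
  3 × C: no H
  2 × C: 3 H each → 6
  2 × O: no H
  1 × O (charge -1): no H
  Total hydrogens = 27.
Net charge -1.
Molecular formula: C17H27O3-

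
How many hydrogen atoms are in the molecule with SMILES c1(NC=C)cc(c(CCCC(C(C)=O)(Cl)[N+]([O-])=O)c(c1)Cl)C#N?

Hydrogens are implicit in SMILES; fill each atom to its normal valence:
  4 × C: 2 H each → 8
  4 × C (aromatic): no H
  3 × C: no H
  2 × C (aromatic): 1 H each → 2
  2 × Cl: no H
  2 × O: no H
  1 × C: 3 H
  1 × C: 1 H
  1 × N: 1 H
  1 × N (charge +1): no H
  1 × N: no H
  1 × O (charge -1): no H
  Total hydrogens = 15.

15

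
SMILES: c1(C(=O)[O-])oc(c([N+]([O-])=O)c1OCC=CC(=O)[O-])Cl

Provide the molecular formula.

[C9H4ClNO8]2-

Heavy atoms from the SMILES: 9 C, 1 Cl, 1 N, 8 O.
Implicit hydrogens by atom environment:
  4 × C (aromatic): no H
  4 × O: no H
  3 × O (charge -1): no H
  2 × C: 1 H each → 2
  2 × C: no H
  1 × C: 2 H
  1 × Cl: no H
  1 × N (charge +1): no H
  1 × O (aromatic): no H
  Total hydrogens = 4.
Net charge -2.
Molecular formula: [C9H4ClNO8]2-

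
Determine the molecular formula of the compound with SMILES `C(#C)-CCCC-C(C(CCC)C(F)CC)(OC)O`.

C15H27FO2

Heavy atoms from the SMILES: 15 C, 1 F, 2 O.
Implicit hydrogens by atom environment:
  7 × C: 2 H each → 14
  3 × C: 3 H each → 9
  3 × C: 1 H each → 3
  2 × C: no H
  1 × F: no H
  1 × O: 1 H
  1 × O: no H
  Total hydrogens = 27.
Molecular formula: C15H27FO2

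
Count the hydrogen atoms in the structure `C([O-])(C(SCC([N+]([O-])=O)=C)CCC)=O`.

12

Hydrogens are implicit in SMILES; fill each atom to its normal valence:
  4 × C: 2 H each → 8
  2 × C: no H
  2 × O: no H
  2 × O (charge -1): no H
  1 × C: 3 H
  1 × C: 1 H
  1 × N (charge +1): no H
  1 × S: no H
  Total hydrogens = 12.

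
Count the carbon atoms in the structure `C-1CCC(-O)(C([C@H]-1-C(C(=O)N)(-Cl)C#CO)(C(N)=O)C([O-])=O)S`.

12

The symbol for carbon appears 12 times in the SMILES. (Cl is a single chlorine, not C + l.)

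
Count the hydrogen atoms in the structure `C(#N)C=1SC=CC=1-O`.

Hydrogens are implicit in SMILES; fill each atom to its normal valence:
  2 × C (aromatic): 1 H each → 2
  2 × C (aromatic): no H
  1 × C: no H
  1 × N: no H
  1 × O: 1 H
  1 × S (aromatic): no H
  Total hydrogens = 3.

3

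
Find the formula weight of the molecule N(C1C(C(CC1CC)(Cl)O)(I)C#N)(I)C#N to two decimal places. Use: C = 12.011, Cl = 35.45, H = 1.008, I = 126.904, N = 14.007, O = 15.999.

Molecular formula: C9H10ClI2N3O.
M = 9×12.011 + 1×35.45 + 10×1.008 + 2×126.904 + 3×14.007 + 1×15.999 = 465.46 g/mol.

465.46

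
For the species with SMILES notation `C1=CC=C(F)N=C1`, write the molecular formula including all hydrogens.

C5H4FN

Heavy atoms from the SMILES: 5 C, 1 F, 1 N.
Implicit hydrogens by atom environment:
  4 × C (aromatic): 1 H each → 4
  1 × C (aromatic): no H
  1 × F: no H
  1 × N (aromatic): no H
  Total hydrogens = 4.
Molecular formula: C5H4FN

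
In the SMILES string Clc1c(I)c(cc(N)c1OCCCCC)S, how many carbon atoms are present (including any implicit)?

The symbol for carbon appears 11 times in the SMILES. Lowercase c denotes aromatic carbon and counts toward C.

11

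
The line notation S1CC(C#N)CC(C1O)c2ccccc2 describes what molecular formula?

Heavy atoms from the SMILES: 12 C, 1 N, 1 O, 1 S.
Implicit hydrogens by atom environment:
  5 × C (aromatic): 1 H each → 5
  3 × C: 1 H each → 3
  2 × C: 2 H each → 4
  1 × C: no H
  1 × C (aromatic): no H
  1 × N: no H
  1 × O: 1 H
  1 × S: no H
  Total hydrogens = 13.
Molecular formula: C12H13NOS

C12H13NOS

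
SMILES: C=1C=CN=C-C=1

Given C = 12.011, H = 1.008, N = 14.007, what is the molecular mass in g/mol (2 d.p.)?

Molecular formula: C5H5N.
M = 5×12.011 + 5×1.008 + 1×14.007 = 79.10 g/mol.

79.10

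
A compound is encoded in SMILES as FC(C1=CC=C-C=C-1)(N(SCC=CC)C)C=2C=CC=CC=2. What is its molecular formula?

Heavy atoms from the SMILES: 18 C, 1 F, 1 N, 1 S.
Implicit hydrogens by atom environment:
  10 × C (aromatic): 1 H each → 10
  2 × C: 3 H each → 6
  2 × C: 1 H each → 2
  2 × C (aromatic): no H
  1 × C: 2 H
  1 × C: no H
  1 × F: no H
  1 × N: no H
  1 × S: no H
  Total hydrogens = 20.
Molecular formula: C18H20FNS

C18H20FNS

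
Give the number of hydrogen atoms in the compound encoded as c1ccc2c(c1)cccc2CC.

Hydrogens are implicit in SMILES; fill each atom to its normal valence:
  7 × C (aromatic): 1 H each → 7
  3 × C (aromatic): no H
  1 × C: 3 H
  1 × C: 2 H
  Total hydrogens = 12.

12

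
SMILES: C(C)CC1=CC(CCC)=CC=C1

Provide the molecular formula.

Heavy atoms from the SMILES: 12 C.
Implicit hydrogens by atom environment:
  4 × C: 2 H each → 8
  4 × C (aromatic): 1 H each → 4
  2 × C: 3 H each → 6
  2 × C (aromatic): no H
  Total hydrogens = 18.
Molecular formula: C12H18

C12H18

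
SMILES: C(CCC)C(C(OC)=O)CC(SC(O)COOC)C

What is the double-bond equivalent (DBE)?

Molecular formula from the SMILES: C13H26O5S.
DoU = (2C + 2 + N − H − X)/2 = (2·13 + 2 + 0 − 26 − 0)/2 = 2/2 = 1.
(Structurally: 0 ring(s) + 1 π bond(s) = 1.)

1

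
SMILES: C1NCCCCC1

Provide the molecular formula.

Heavy atoms from the SMILES: 6 C, 1 N.
Implicit hydrogens by atom environment:
  6 × C: 2 H each → 12
  1 × N: 1 H
  Total hydrogens = 13.
Molecular formula: C6H13N

C6H13N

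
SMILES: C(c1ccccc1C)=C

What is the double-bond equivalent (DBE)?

5

Molecular formula from the SMILES: C9H10.
DoU = (2C + 2 + N − H − X)/2 = (2·9 + 2 + 0 − 10 − 0)/2 = 10/2 = 5.
(Structurally: 1 ring(s) + 4 π bond(s) = 5.)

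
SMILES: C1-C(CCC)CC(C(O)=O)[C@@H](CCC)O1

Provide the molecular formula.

Heavy atoms from the SMILES: 12 C, 3 O.
Implicit hydrogens by atom environment:
  6 × C: 2 H each → 12
  3 × C: 1 H each → 3
  2 × C: 3 H each → 6
  2 × O: no H
  1 × C: no H
  1 × O: 1 H
  Total hydrogens = 22.
Molecular formula: C12H22O3

C12H22O3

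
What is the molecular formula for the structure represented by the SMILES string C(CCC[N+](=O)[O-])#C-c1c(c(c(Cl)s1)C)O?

Heavy atoms from the SMILES: 10 C, 1 Cl, 1 N, 3 O, 1 S.
Implicit hydrogens by atom environment:
  4 × C (aromatic): no H
  3 × C: 2 H each → 6
  2 × C: no H
  1 × C: 3 H
  1 × Cl: no H
  1 × N (charge +1): no H
  1 × O: 1 H
  1 × O: no H
  1 × O (charge -1): no H
  1 × S (aromatic): no H
  Total hydrogens = 10.
Molecular formula: C10H10ClNO3S

C10H10ClNO3S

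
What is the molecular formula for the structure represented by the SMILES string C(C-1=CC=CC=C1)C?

C8H10

Heavy atoms from the SMILES: 8 C.
Implicit hydrogens by atom environment:
  5 × C (aromatic): 1 H each → 5
  1 × C: 3 H
  1 × C: 2 H
  1 × C (aromatic): no H
  Total hydrogens = 10.
Molecular formula: C8H10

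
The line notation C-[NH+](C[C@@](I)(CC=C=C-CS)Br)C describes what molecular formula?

Heavy atoms from the SMILES: 1 Br, 9 C, 1 I, 1 N, 1 S.
Implicit hydrogens by atom environment:
  3 × C: 2 H each → 6
  2 × C: 3 H each → 6
  2 × C: 1 H each → 2
  2 × C: no H
  1 × Br: no H
  1 × I: no H
  1 × N (charge +1): 1 H
  1 × S: 1 H
  Total hydrogens = 16.
Net charge +1.
Molecular formula: C9H16BrINS+

C9H16BrINS+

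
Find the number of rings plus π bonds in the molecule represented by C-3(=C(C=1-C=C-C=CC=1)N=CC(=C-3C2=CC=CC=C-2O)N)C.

12

Molecular formula from the SMILES: C18H16N2O.
DoU = (2C + 2 + N − H − X)/2 = (2·18 + 2 + 2 − 16 − 0)/2 = 24/2 = 12.
(Structurally: 3 ring(s) + 9 π bond(s) = 12.)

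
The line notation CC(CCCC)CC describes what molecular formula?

C8H18

Heavy atoms from the SMILES: 8 C.
Implicit hydrogens by atom environment:
  4 × C: 2 H each → 8
  3 × C: 3 H each → 9
  1 × C: 1 H
  Total hydrogens = 18.
Molecular formula: C8H18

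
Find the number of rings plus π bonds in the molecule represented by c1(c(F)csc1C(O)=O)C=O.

5

Molecular formula from the SMILES: C6H3FO3S.
DoU = (2C + 2 + N − H − X)/2 = (2·6 + 2 + 0 − 3 − 1)/2 = 10/2 = 5.
(Structurally: 1 ring(s) + 4 π bond(s) = 5.)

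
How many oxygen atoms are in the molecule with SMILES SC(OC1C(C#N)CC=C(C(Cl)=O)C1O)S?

The symbol for oxygen appears 3 times in the SMILES.

3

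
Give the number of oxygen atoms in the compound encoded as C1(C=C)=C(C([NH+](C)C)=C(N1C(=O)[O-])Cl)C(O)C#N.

The symbol for oxygen appears 3 times in the SMILES.

3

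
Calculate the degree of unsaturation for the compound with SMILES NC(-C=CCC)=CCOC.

2

Molecular formula from the SMILES: C8H15NO.
DoU = (2C + 2 + N − H − X)/2 = (2·8 + 2 + 1 − 15 − 0)/2 = 4/2 = 2.
(Structurally: 0 ring(s) + 2 π bond(s) = 2.)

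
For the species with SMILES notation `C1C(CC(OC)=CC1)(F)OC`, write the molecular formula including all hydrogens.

C8H13FO2

Heavy atoms from the SMILES: 8 C, 1 F, 2 O.
Implicit hydrogens by atom environment:
  3 × C: 2 H each → 6
  2 × C: 3 H each → 6
  2 × C: no H
  2 × O: no H
  1 × C: 1 H
  1 × F: no H
  Total hydrogens = 13.
Molecular formula: C8H13FO2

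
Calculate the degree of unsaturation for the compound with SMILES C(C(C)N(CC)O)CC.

0

Molecular formula from the SMILES: C7H17NO.
DoU = (2C + 2 + N − H − X)/2 = (2·7 + 2 + 1 − 17 − 0)/2 = 0/2 = 0.
(Structurally: 0 ring(s) + 0 π bond(s) = 0.)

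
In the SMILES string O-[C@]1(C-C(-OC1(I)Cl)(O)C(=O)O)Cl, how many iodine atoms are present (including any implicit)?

1

The symbol for iodine appears 1 time in the SMILES.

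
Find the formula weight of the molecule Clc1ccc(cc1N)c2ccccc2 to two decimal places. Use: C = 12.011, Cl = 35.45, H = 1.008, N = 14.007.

203.67

Molecular formula: C12H10ClN.
M = 12×12.011 + 1×35.45 + 10×1.008 + 1×14.007 = 203.67 g/mol.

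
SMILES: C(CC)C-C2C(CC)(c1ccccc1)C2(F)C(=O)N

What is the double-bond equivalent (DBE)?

Molecular formula from the SMILES: C16H22FNO.
DoU = (2C + 2 + N − H − X)/2 = (2·16 + 2 + 1 − 22 − 1)/2 = 12/2 = 6.
(Structurally: 2 ring(s) + 4 π bond(s) = 6.)

6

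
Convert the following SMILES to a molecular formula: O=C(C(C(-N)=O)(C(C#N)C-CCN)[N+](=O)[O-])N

Heavy atoms from the SMILES: 8 C, 5 N, 4 O.
Implicit hydrogens by atom environment:
  4 × C: no H
  3 × C: 2 H each → 6
  3 × N: 2 H each → 6
  3 × O: no H
  1 × C: 1 H
  1 × N (charge +1): no H
  1 × N: no H
  1 × O (charge -1): no H
  Total hydrogens = 13.
Molecular formula: C8H13N5O4

C8H13N5O4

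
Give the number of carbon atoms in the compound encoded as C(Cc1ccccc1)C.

9

The symbol for carbon appears 9 times in the SMILES. Lowercase c denotes aromatic carbon and counts toward C.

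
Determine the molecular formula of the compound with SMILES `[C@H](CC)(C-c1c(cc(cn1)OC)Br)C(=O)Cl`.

C11H13BrClNO2

Heavy atoms from the SMILES: 1 Br, 11 C, 1 Cl, 1 N, 2 O.
Implicit hydrogens by atom environment:
  3 × C (aromatic): no H
  2 × C: 3 H each → 6
  2 × C: 2 H each → 4
  2 × C (aromatic): 1 H each → 2
  2 × O: no H
  1 × Br: no H
  1 × C: 1 H
  1 × C: no H
  1 × Cl: no H
  1 × N (aromatic): no H
  Total hydrogens = 13.
Molecular formula: C11H13BrClNO2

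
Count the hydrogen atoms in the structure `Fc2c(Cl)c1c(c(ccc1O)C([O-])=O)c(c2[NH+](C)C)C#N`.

10

Hydrogens are implicit in SMILES; fill each atom to its normal valence:
  8 × C (aromatic): no H
  2 × C: 3 H each → 6
  2 × C (aromatic): 1 H each → 2
  2 × C: no H
  1 × Cl: no H
  1 × F: no H
  1 × N (charge +1): 1 H
  1 × N: no H
  1 × O: 1 H
  1 × O: no H
  1 × O (charge -1): no H
  Total hydrogens = 10.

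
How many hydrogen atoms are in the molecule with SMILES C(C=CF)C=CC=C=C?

9

Hydrogens are implicit in SMILES; fill each atom to its normal valence:
  5 × C: 1 H each → 5
  2 × C: 2 H each → 4
  1 × C: no H
  1 × F: no H
  Total hydrogens = 9.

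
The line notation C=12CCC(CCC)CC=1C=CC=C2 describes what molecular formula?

C13H18

Heavy atoms from the SMILES: 13 C.
Implicit hydrogens by atom environment:
  5 × C: 2 H each → 10
  4 × C (aromatic): 1 H each → 4
  2 × C (aromatic): no H
  1 × C: 3 H
  1 × C: 1 H
  Total hydrogens = 18.
Molecular formula: C13H18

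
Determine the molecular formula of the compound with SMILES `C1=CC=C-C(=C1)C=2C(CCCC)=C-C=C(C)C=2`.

C17H20

Heavy atoms from the SMILES: 17 C.
Implicit hydrogens by atom environment:
  8 × C (aromatic): 1 H each → 8
  4 × C (aromatic): no H
  3 × C: 2 H each → 6
  2 × C: 3 H each → 6
  Total hydrogens = 20.
Molecular formula: C17H20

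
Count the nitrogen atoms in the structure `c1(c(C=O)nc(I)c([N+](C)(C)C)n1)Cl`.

3

The symbol for nitrogen appears 3 times in the SMILES.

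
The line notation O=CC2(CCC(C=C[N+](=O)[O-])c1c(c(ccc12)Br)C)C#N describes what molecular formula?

C15H13BrN2O3

Heavy atoms from the SMILES: 1 Br, 15 C, 2 N, 3 O.
Implicit hydrogens by atom environment:
  4 × C: 1 H each → 4
  4 × C (aromatic): no H
  2 × C: 2 H each → 4
  2 × C (aromatic): 1 H each → 2
  2 × C: no H
  2 × O: no H
  1 × Br: no H
  1 × C: 3 H
  1 × N: no H
  1 × N (charge +1): no H
  1 × O (charge -1): no H
  Total hydrogens = 13.
Molecular formula: C15H13BrN2O3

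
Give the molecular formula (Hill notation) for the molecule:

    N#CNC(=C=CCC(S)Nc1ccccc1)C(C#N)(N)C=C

C16H17N5S

Heavy atoms from the SMILES: 16 C, 5 N, 1 S.
Implicit hydrogens by atom environment:
  5 × C (aromatic): 1 H each → 5
  5 × C: no H
  3 × C: 1 H each → 3
  2 × C: 2 H each → 4
  2 × N: 1 H each → 2
  2 × N: no H
  1 × C (aromatic): no H
  1 × N: 2 H
  1 × S: 1 H
  Total hydrogens = 17.
Molecular formula: C16H17N5S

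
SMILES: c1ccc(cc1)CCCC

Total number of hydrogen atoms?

14

Hydrogens are implicit in SMILES; fill each atom to its normal valence:
  5 × C (aromatic): 1 H each → 5
  3 × C: 2 H each → 6
  1 × C: 3 H
  1 × C (aromatic): no H
  Total hydrogens = 14.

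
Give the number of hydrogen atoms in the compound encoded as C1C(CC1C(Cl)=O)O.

Hydrogens are implicit in SMILES; fill each atom to its normal valence:
  2 × C: 2 H each → 4
  2 × C: 1 H each → 2
  1 × C: no H
  1 × Cl: no H
  1 × O: 1 H
  1 × O: no H
  Total hydrogens = 7.

7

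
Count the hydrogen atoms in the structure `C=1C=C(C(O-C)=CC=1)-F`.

Hydrogens are implicit in SMILES; fill each atom to its normal valence:
  4 × C (aromatic): 1 H each → 4
  2 × C (aromatic): no H
  1 × C: 3 H
  1 × F: no H
  1 × O: no H
  Total hydrogens = 7.

7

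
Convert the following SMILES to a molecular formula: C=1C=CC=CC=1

C6H6

Heavy atoms from the SMILES: 6 C.
Implicit hydrogens by atom environment:
  6 × C (aromatic): 1 H each → 6
  Total hydrogens = 6.
Molecular formula: C6H6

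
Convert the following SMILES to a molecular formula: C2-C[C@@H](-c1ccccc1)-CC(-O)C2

Heavy atoms from the SMILES: 12 C, 1 O.
Implicit hydrogens by atom environment:
  5 × C (aromatic): 1 H each → 5
  4 × C: 2 H each → 8
  2 × C: 1 H each → 2
  1 × C (aromatic): no H
  1 × O: 1 H
  Total hydrogens = 16.
Molecular formula: C12H16O

C12H16O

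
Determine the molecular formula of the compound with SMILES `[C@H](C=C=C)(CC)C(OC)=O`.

C8H12O2

Heavy atoms from the SMILES: 8 C, 2 O.
Implicit hydrogens by atom environment:
  2 × C: 3 H each → 6
  2 × C: 2 H each → 4
  2 × C: 1 H each → 2
  2 × C: no H
  2 × O: no H
  Total hydrogens = 12.
Molecular formula: C8H12O2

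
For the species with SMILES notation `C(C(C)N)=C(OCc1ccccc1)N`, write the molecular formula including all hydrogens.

C11H16N2O

Heavy atoms from the SMILES: 11 C, 2 N, 1 O.
Implicit hydrogens by atom environment:
  5 × C (aromatic): 1 H each → 5
  2 × C: 1 H each → 2
  2 × N: 2 H each → 4
  1 × C: 3 H
  1 × C: 2 H
  1 × C: no H
  1 × C (aromatic): no H
  1 × O: no H
  Total hydrogens = 16.
Molecular formula: C11H16N2O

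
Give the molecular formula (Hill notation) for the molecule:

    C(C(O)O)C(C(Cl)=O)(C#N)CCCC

C9H14ClNO3

Heavy atoms from the SMILES: 9 C, 1 Cl, 1 N, 3 O.
Implicit hydrogens by atom environment:
  4 × C: 2 H each → 8
  3 × C: no H
  2 × O: 1 H each → 2
  1 × C: 3 H
  1 × C: 1 H
  1 × Cl: no H
  1 × N: no H
  1 × O: no H
  Total hydrogens = 14.
Molecular formula: C9H14ClNO3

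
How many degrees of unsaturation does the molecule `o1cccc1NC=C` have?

4

Molecular formula from the SMILES: C6H7NO.
DoU = (2C + 2 + N − H − X)/2 = (2·6 + 2 + 1 − 7 − 0)/2 = 8/2 = 4.
(Structurally: 1 ring(s) + 3 π bond(s) = 4.)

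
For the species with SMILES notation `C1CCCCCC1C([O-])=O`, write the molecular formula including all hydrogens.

C8H13O2-

Heavy atoms from the SMILES: 8 C, 2 O.
Implicit hydrogens by atom environment:
  6 × C: 2 H each → 12
  1 × C: 1 H
  1 × C: no H
  1 × O: no H
  1 × O (charge -1): no H
  Total hydrogens = 13.
Net charge -1.
Molecular formula: C8H13O2-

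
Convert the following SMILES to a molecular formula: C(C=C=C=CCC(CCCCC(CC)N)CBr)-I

Heavy atoms from the SMILES: 1 Br, 15 C, 1 I, 1 N.
Implicit hydrogens by atom environment:
  8 × C: 2 H each → 16
  4 × C: 1 H each → 4
  2 × C: no H
  1 × Br: no H
  1 × C: 3 H
  1 × I: no H
  1 × N: 2 H
  Total hydrogens = 25.
Molecular formula: C15H25BrIN

C15H25BrIN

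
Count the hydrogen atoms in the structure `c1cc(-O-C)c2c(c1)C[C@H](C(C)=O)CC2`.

16

Hydrogens are implicit in SMILES; fill each atom to its normal valence:
  3 × C: 2 H each → 6
  3 × C (aromatic): 1 H each → 3
  3 × C (aromatic): no H
  2 × C: 3 H each → 6
  2 × O: no H
  1 × C: 1 H
  1 × C: no H
  Total hydrogens = 16.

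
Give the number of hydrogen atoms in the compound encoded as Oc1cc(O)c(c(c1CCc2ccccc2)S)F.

13

Hydrogens are implicit in SMILES; fill each atom to its normal valence:
  6 × C (aromatic): 1 H each → 6
  6 × C (aromatic): no H
  2 × C: 2 H each → 4
  2 × O: 1 H each → 2
  1 × F: no H
  1 × S: 1 H
  Total hydrogens = 13.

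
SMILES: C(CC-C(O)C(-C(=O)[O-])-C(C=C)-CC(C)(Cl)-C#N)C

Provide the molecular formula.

Heavy atoms from the SMILES: 14 C, 1 Cl, 1 N, 3 O.
Implicit hydrogens by atom environment:
  5 × C: 2 H each → 10
  4 × C: 1 H each → 4
  3 × C: no H
  2 × C: 3 H each → 6
  1 × Cl: no H
  1 × N: no H
  1 × O: 1 H
  1 × O: no H
  1 × O (charge -1): no H
  Total hydrogens = 21.
Net charge -1.
Molecular formula: C14H21ClNO3-

C14H21ClNO3-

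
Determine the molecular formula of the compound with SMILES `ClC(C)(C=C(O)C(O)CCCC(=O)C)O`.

Heavy atoms from the SMILES: 10 C, 1 Cl, 4 O.
Implicit hydrogens by atom environment:
  3 × C: 2 H each → 6
  3 × C: no H
  3 × O: 1 H each → 3
  2 × C: 3 H each → 6
  2 × C: 1 H each → 2
  1 × Cl: no H
  1 × O: no H
  Total hydrogens = 17.
Molecular formula: C10H17ClO4

C10H17ClO4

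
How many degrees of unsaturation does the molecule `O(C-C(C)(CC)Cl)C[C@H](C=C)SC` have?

1

Molecular formula from the SMILES: C10H19ClOS.
DoU = (2C + 2 + N − H − X)/2 = (2·10 + 2 + 0 − 19 − 1)/2 = 2/2 = 1.
(Structurally: 0 ring(s) + 1 π bond(s) = 1.)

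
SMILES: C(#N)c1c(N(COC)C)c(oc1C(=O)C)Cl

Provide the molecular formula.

Heavy atoms from the SMILES: 10 C, 1 Cl, 2 N, 3 O.
Implicit hydrogens by atom environment:
  4 × C (aromatic): no H
  3 × C: 3 H each → 9
  2 × C: no H
  2 × N: no H
  2 × O: no H
  1 × C: 2 H
  1 × Cl: no H
  1 × O (aromatic): no H
  Total hydrogens = 11.
Molecular formula: C10H11ClN2O3

C10H11ClN2O3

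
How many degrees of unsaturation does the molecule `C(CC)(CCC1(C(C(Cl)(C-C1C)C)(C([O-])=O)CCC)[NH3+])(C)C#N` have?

Molecular formula from the SMILES: C18H31ClN2O2.
DoU = (2C + 2 + N − H − X)/2 = (2·18 + 2 + 2 − 31 − 1)/2 = 8/2 = 4.
(Structurally: 1 ring(s) + 3 π bond(s) = 4.)

4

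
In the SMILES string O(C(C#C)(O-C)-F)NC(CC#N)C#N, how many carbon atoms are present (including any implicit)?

8

The symbol for carbon appears 8 times in the SMILES.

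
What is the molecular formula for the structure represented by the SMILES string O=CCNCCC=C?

Heavy atoms from the SMILES: 6 C, 1 N, 1 O.
Implicit hydrogens by atom environment:
  4 × C: 2 H each → 8
  2 × C: 1 H each → 2
  1 × N: 1 H
  1 × O: no H
  Total hydrogens = 11.
Molecular formula: C6H11NO

C6H11NO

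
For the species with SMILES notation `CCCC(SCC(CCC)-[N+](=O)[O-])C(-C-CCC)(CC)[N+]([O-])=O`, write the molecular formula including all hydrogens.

Heavy atoms from the SMILES: 16 C, 2 N, 4 O, 1 S.
Implicit hydrogens by atom environment:
  9 × C: 2 H each → 18
  4 × C: 3 H each → 12
  2 × C: 1 H each → 2
  2 × N (charge +1): no H
  2 × O: no H
  2 × O (charge -1): no H
  1 × C: no H
  1 × S: no H
  Total hydrogens = 32.
Molecular formula: C16H32N2O4S

C16H32N2O4S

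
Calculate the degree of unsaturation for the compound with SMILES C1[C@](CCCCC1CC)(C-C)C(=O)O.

Molecular formula from the SMILES: C12H22O2.
DoU = (2C + 2 + N − H − X)/2 = (2·12 + 2 + 0 − 22 − 0)/2 = 4/2 = 2.
(Structurally: 1 ring(s) + 1 π bond(s) = 2.)

2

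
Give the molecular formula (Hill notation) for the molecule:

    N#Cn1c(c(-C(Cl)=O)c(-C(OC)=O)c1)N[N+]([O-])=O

Heavy atoms from the SMILES: 8 C, 1 Cl, 4 N, 5 O.
Implicit hydrogens by atom environment:
  4 × O: no H
  3 × C (aromatic): no H
  3 × C: no H
  1 × C: 3 H
  1 × C (aromatic): 1 H
  1 × Cl: no H
  1 × N: 1 H
  1 × N (aromatic): no H
  1 × N: no H
  1 × N (charge +1): no H
  1 × O (charge -1): no H
  Total hydrogens = 5.
Molecular formula: C8H5ClN4O5

C8H5ClN4O5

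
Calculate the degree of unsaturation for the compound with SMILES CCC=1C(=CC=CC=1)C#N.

Molecular formula from the SMILES: C9H9N.
DoU = (2C + 2 + N − H − X)/2 = (2·9 + 2 + 1 − 9 − 0)/2 = 12/2 = 6.
(Structurally: 1 ring(s) + 5 π bond(s) = 6.)

6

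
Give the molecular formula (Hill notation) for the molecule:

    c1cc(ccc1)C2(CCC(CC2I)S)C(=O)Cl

C13H14ClIOS

Heavy atoms from the SMILES: 13 C, 1 Cl, 1 I, 1 O, 1 S.
Implicit hydrogens by atom environment:
  5 × C (aromatic): 1 H each → 5
  3 × C: 2 H each → 6
  2 × C: 1 H each → 2
  2 × C: no H
  1 × C (aromatic): no H
  1 × Cl: no H
  1 × I: no H
  1 × O: no H
  1 × S: 1 H
  Total hydrogens = 14.
Molecular formula: C13H14ClIOS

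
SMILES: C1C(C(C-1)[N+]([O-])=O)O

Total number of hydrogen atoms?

Hydrogens are implicit in SMILES; fill each atom to its normal valence:
  2 × C: 2 H each → 4
  2 × C: 1 H each → 2
  1 × N (charge +1): no H
  1 × O: 1 H
  1 × O: no H
  1 × O (charge -1): no H
  Total hydrogens = 7.

7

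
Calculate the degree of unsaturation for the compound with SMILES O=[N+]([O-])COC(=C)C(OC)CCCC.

2

Molecular formula from the SMILES: C9H17NO4.
DoU = (2C + 2 + N − H − X)/2 = (2·9 + 2 + 1 − 17 − 0)/2 = 4/2 = 2.
(Structurally: 0 ring(s) + 2 π bond(s) = 2.)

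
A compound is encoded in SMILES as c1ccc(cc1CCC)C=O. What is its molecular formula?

Heavy atoms from the SMILES: 10 C, 1 O.
Implicit hydrogens by atom environment:
  4 × C (aromatic): 1 H each → 4
  2 × C: 2 H each → 4
  2 × C (aromatic): no H
  1 × C: 3 H
  1 × C: 1 H
  1 × O: no H
  Total hydrogens = 12.
Molecular formula: C10H12O

C10H12O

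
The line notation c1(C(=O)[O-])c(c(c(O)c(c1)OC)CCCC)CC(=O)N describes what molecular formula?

C14H18NO5-

Heavy atoms from the SMILES: 14 C, 1 N, 5 O.
Implicit hydrogens by atom environment:
  5 × C (aromatic): no H
  4 × C: 2 H each → 8
  3 × O: no H
  2 × C: 3 H each → 6
  2 × C: no H
  1 × C (aromatic): 1 H
  1 × N: 2 H
  1 × O: 1 H
  1 × O (charge -1): no H
  Total hydrogens = 18.
Net charge -1.
Molecular formula: C14H18NO5-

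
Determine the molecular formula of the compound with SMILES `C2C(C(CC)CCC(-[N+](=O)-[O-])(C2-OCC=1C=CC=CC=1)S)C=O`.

C17H23NO4S

Heavy atoms from the SMILES: 17 C, 1 N, 4 O, 1 S.
Implicit hydrogens by atom environment:
  5 × C: 2 H each → 10
  5 × C (aromatic): 1 H each → 5
  4 × C: 1 H each → 4
  3 × O: no H
  1 × C: 3 H
  1 × C: no H
  1 × C (aromatic): no H
  1 × N (charge +1): no H
  1 × O (charge -1): no H
  1 × S: 1 H
  Total hydrogens = 23.
Molecular formula: C17H23NO4S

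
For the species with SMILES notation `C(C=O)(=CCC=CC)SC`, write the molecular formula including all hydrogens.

Heavy atoms from the SMILES: 8 C, 1 O, 1 S.
Implicit hydrogens by atom environment:
  4 × C: 1 H each → 4
  2 × C: 3 H each → 6
  1 × C: 2 H
  1 × C: no H
  1 × O: no H
  1 × S: no H
  Total hydrogens = 12.
Molecular formula: C8H12OS

C8H12OS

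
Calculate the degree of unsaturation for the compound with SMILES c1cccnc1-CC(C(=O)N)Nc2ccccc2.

Molecular formula from the SMILES: C14H15N3O.
DoU = (2C + 2 + N − H − X)/2 = (2·14 + 2 + 3 − 15 − 0)/2 = 18/2 = 9.
(Structurally: 2 ring(s) + 7 π bond(s) = 9.)

9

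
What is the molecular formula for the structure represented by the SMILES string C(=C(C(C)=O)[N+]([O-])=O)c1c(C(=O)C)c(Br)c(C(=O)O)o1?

Heavy atoms from the SMILES: 1 Br, 11 C, 1 N, 7 O.
Implicit hydrogens by atom environment:
  4 × C (aromatic): no H
  4 × C: no H
  4 × O: no H
  2 × C: 3 H each → 6
  1 × Br: no H
  1 × C: 1 H
  1 × N (charge +1): no H
  1 × O: 1 H
  1 × O (aromatic): no H
  1 × O (charge -1): no H
  Total hydrogens = 8.
Molecular formula: C11H8BrNO7

C11H8BrNO7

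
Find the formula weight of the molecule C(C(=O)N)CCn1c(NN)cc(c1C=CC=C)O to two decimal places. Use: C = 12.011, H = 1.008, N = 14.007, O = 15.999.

250.30

Molecular formula: C12H18N4O2.
M = 12×12.011 + 18×1.008 + 4×14.007 + 2×15.999 = 250.30 g/mol.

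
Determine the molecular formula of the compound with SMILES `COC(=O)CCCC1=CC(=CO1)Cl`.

C9H11ClO3

Heavy atoms from the SMILES: 9 C, 1 Cl, 3 O.
Implicit hydrogens by atom environment:
  3 × C: 2 H each → 6
  2 × C (aromatic): 1 H each → 2
  2 × C (aromatic): no H
  2 × O: no H
  1 × C: 3 H
  1 × C: no H
  1 × Cl: no H
  1 × O (aromatic): no H
  Total hydrogens = 11.
Molecular formula: C9H11ClO3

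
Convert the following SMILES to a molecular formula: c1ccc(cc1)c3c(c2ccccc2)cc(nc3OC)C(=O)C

Heavy atoms from the SMILES: 20 C, 1 N, 2 O.
Implicit hydrogens by atom environment:
  11 × C (aromatic): 1 H each → 11
  6 × C (aromatic): no H
  2 × C: 3 H each → 6
  2 × O: no H
  1 × C: no H
  1 × N (aromatic): no H
  Total hydrogens = 17.
Molecular formula: C20H17NO2

C20H17NO2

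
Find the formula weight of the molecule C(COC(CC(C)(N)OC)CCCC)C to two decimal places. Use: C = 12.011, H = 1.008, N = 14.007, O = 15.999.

Molecular formula: C12H27NO2.
M = 12×12.011 + 27×1.008 + 1×14.007 + 2×15.999 = 217.35 g/mol.

217.35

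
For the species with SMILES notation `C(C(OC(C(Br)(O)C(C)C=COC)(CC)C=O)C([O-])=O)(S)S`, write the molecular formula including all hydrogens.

Heavy atoms from the SMILES: 1 Br, 13 C, 6 O, 2 S.
Implicit hydrogens by atom environment:
  6 × C: 1 H each → 6
  4 × O: no H
  3 × C: 3 H each → 9
  3 × C: no H
  2 × S: 1 H each → 2
  1 × Br: no H
  1 × C: 2 H
  1 × O: 1 H
  1 × O (charge -1): no H
  Total hydrogens = 20.
Net charge -1.
Molecular formula: C13H20BrO6S2-

C13H20BrO6S2-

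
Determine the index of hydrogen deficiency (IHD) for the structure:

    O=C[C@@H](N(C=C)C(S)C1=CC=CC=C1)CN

6

Molecular formula from the SMILES: C12H16N2OS.
DoU = (2C + 2 + N − H − X)/2 = (2·12 + 2 + 2 − 16 − 0)/2 = 12/2 = 6.
(Structurally: 1 ring(s) + 5 π bond(s) = 6.)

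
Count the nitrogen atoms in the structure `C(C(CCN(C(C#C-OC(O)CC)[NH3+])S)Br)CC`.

The symbol for nitrogen appears 2 times in the SMILES.

2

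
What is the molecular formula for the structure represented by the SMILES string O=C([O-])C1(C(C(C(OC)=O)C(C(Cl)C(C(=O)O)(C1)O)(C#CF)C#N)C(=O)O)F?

Heavy atoms from the SMILES: 15 C, 1 Cl, 2 F, 1 N, 9 O.
Implicit hydrogens by atom environment:
  10 × C: no H
  5 × O: no H
  3 × C: 1 H each → 3
  3 × O: 1 H each → 3
  2 × F: no H
  1 × C: 3 H
  1 × C: 2 H
  1 × Cl: no H
  1 × N: no H
  1 × O (charge -1): no H
  Total hydrogens = 11.
Net charge -1.
Molecular formula: C15H11ClF2NO9-

C15H11ClF2NO9-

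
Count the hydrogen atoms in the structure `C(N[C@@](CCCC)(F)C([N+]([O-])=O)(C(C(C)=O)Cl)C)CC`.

24

Hydrogens are implicit in SMILES; fill each atom to its normal valence:
  5 × C: 2 H each → 10
  4 × C: 3 H each → 12
  3 × C: no H
  2 × O: no H
  1 × C: 1 H
  1 × Cl: no H
  1 × F: no H
  1 × N: 1 H
  1 × N (charge +1): no H
  1 × O (charge -1): no H
  Total hydrogens = 24.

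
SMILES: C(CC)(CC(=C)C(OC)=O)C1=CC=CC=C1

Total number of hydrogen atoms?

18

Hydrogens are implicit in SMILES; fill each atom to its normal valence:
  5 × C (aromatic): 1 H each → 5
  3 × C: 2 H each → 6
  2 × C: 3 H each → 6
  2 × C: no H
  2 × O: no H
  1 × C: 1 H
  1 × C (aromatic): no H
  Total hydrogens = 18.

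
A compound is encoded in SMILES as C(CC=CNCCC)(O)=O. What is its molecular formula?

Heavy atoms from the SMILES: 7 C, 1 N, 2 O.
Implicit hydrogens by atom environment:
  3 × C: 2 H each → 6
  2 × C: 1 H each → 2
  1 × C: 3 H
  1 × C: no H
  1 × N: 1 H
  1 × O: 1 H
  1 × O: no H
  Total hydrogens = 13.
Molecular formula: C7H13NO2

C7H13NO2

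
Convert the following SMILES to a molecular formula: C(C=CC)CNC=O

C6H11NO

Heavy atoms from the SMILES: 6 C, 1 N, 1 O.
Implicit hydrogens by atom environment:
  3 × C: 1 H each → 3
  2 × C: 2 H each → 4
  1 × C: 3 H
  1 × N: 1 H
  1 × O: no H
  Total hydrogens = 11.
Molecular formula: C6H11NO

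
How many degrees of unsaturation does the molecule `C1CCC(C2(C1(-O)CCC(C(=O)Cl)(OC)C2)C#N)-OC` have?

5

Molecular formula from the SMILES: C14H20ClNO4.
DoU = (2C + 2 + N − H − X)/2 = (2·14 + 2 + 1 − 20 − 1)/2 = 10/2 = 5.
(Structurally: 2 ring(s) + 3 π bond(s) = 5.)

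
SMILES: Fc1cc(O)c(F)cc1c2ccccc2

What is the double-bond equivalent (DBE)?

Molecular formula from the SMILES: C12H8F2O.
DoU = (2C + 2 + N − H − X)/2 = (2·12 + 2 + 0 − 8 − 2)/2 = 16/2 = 8.
(Structurally: 2 ring(s) + 6 π bond(s) = 8.)

8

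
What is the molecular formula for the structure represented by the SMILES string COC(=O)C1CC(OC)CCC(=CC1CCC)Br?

Heavy atoms from the SMILES: 1 Br, 14 C, 3 O.
Implicit hydrogens by atom environment:
  5 × C: 2 H each → 10
  4 × C: 1 H each → 4
  3 × C: 3 H each → 9
  3 × O: no H
  2 × C: no H
  1 × Br: no H
  Total hydrogens = 23.
Molecular formula: C14H23BrO3

C14H23BrO3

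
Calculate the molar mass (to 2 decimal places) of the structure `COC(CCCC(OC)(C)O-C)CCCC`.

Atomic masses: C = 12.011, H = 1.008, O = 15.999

Molecular formula: C13H28O3.
M = 13×12.011 + 28×1.008 + 3×15.999 = 232.36 g/mol.

232.36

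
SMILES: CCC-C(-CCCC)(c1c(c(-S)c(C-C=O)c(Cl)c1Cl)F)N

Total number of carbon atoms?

The symbol for carbon appears 16 times in the SMILES. Lowercase c denotes aromatic carbon and counts toward C.

16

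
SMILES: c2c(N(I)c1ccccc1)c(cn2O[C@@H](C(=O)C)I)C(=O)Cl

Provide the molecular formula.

Heavy atoms from the SMILES: 14 C, 1 Cl, 2 I, 2 N, 3 O.
Implicit hydrogens by atom environment:
  7 × C (aromatic): 1 H each → 7
  3 × C (aromatic): no H
  3 × O: no H
  2 × C: no H
  2 × I: no H
  1 × C: 3 H
  1 × C: 1 H
  1 × Cl: no H
  1 × N (aromatic): no H
  1 × N: no H
  Total hydrogens = 11.
Molecular formula: C14H11ClI2N2O3

C14H11ClI2N2O3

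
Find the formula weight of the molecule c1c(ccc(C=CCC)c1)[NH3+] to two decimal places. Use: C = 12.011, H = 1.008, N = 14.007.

148.23

Molecular formula: C10H14N+.
M = 10×12.011 + 14×1.008 + 1×14.007 = 148.23 g/mol.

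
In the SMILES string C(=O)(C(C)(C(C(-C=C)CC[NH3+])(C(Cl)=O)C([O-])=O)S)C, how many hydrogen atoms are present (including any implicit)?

Hydrogens are implicit in SMILES; fill each atom to its normal valence:
  5 × C: no H
  3 × C: 2 H each → 6
  3 × O: no H
  2 × C: 3 H each → 6
  2 × C: 1 H each → 2
  1 × Cl: no H
  1 × N (charge +1): 3 H
  1 × O (charge -1): no H
  1 × S: 1 H
  Total hydrogens = 18.

18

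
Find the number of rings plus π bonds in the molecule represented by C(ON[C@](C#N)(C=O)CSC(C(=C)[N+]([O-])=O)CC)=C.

Molecular formula from the SMILES: C11H15N3O4S.
DoU = (2C + 2 + N − H − X)/2 = (2·11 + 2 + 3 − 15 − 0)/2 = 12/2 = 6.
(Structurally: 0 ring(s) + 6 π bond(s) = 6.)

6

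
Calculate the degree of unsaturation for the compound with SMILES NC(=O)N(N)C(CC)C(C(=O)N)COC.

Molecular formula from the SMILES: C8H18N4O3.
DoU = (2C + 2 + N − H − X)/2 = (2·8 + 2 + 4 − 18 − 0)/2 = 4/2 = 2.
(Structurally: 0 ring(s) + 2 π bond(s) = 2.)

2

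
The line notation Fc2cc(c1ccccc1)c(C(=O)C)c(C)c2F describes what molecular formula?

C15H12F2O

Heavy atoms from the SMILES: 15 C, 2 F, 1 O.
Implicit hydrogens by atom environment:
  6 × C (aromatic): 1 H each → 6
  6 × C (aromatic): no H
  2 × C: 3 H each → 6
  2 × F: no H
  1 × C: no H
  1 × O: no H
  Total hydrogens = 12.
Molecular formula: C15H12F2O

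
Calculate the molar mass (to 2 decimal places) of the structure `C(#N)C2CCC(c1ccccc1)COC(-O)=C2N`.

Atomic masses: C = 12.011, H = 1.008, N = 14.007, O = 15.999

Molecular formula: C14H16N2O2.
M = 14×12.011 + 16×1.008 + 2×14.007 + 2×15.999 = 244.29 g/mol.

244.29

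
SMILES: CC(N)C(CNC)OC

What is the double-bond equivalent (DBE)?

0

Molecular formula from the SMILES: C6H16N2O.
DoU = (2C + 2 + N − H − X)/2 = (2·6 + 2 + 2 − 16 − 0)/2 = 0/2 = 0.
(Structurally: 0 ring(s) + 0 π bond(s) = 0.)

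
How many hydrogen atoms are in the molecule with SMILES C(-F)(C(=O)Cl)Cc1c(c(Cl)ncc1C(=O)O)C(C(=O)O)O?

Hydrogens are implicit in SMILES; fill each atom to its normal valence:
  4 × C (aromatic): no H
  3 × C: no H
  3 × O: 1 H each → 3
  3 × O: no H
  2 × C: 1 H each → 2
  2 × Cl: no H
  1 × C: 2 H
  1 × C (aromatic): 1 H
  1 × F: no H
  1 × N (aromatic): no H
  Total hydrogens = 8.

8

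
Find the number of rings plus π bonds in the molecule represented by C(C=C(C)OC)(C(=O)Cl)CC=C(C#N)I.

5

Molecular formula from the SMILES: C10H11ClINO2.
DoU = (2C + 2 + N − H − X)/2 = (2·10 + 2 + 1 − 11 − 2)/2 = 10/2 = 5.
(Structurally: 0 ring(s) + 5 π bond(s) = 5.)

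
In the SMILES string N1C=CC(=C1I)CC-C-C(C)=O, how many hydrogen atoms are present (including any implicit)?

Hydrogens are implicit in SMILES; fill each atom to its normal valence:
  3 × C: 2 H each → 6
  2 × C (aromatic): 1 H each → 2
  2 × C (aromatic): no H
  1 × C: 3 H
  1 × C: no H
  1 × I: no H
  1 × N (aromatic): 1 H
  1 × O: no H
  Total hydrogens = 12.

12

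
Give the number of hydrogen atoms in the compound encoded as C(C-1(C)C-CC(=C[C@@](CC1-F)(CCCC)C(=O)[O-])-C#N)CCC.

Hydrogens are implicit in SMILES; fill each atom to its normal valence:
  9 × C: 2 H each → 18
  5 × C: no H
  3 × C: 3 H each → 9
  2 × C: 1 H each → 2
  1 × F: no H
  1 × N: no H
  1 × O: no H
  1 × O (charge -1): no H
  Total hydrogens = 29.

29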